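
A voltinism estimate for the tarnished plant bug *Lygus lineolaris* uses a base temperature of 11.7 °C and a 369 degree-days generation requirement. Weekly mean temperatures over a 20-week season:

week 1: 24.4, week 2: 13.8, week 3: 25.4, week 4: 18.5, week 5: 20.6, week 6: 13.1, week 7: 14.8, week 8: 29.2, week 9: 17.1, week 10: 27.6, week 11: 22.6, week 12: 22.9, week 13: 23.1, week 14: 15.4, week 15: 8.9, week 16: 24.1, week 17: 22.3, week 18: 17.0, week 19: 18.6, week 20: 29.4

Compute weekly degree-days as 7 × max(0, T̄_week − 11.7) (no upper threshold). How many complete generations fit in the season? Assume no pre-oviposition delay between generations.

Weekly DD (7 × max(0, T̄ − 11.7)): 88.9, 14.7, 95.9, 47.6, 62.3, 9.8, 21.7, 122.5, 37.8, 111.3, 76.3, 78.4, 79.8, 25.9, 0.0, 86.8, 74.2, 37.1, 48.3, 123.9.
Season total = 1243.2 DD.
Complete generations = ⌊1243.2 / 369⌋ = 3.

3 generations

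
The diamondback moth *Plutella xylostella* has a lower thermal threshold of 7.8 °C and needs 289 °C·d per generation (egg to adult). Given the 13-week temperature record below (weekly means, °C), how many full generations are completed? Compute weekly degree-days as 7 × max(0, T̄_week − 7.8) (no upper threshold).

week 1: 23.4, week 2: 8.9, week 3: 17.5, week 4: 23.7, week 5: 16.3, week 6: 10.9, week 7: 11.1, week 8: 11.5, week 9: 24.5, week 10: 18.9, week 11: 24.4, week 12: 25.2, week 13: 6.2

2 generations

Weekly DD (7 × max(0, T̄ − 7.8)): 109.2, 7.7, 67.9, 111.3, 59.5, 21.7, 23.1, 25.9, 116.9, 77.7, 116.2, 121.8, 0.0.
Season total = 858.9 DD.
Complete generations = ⌊858.9 / 289⌋ = 2.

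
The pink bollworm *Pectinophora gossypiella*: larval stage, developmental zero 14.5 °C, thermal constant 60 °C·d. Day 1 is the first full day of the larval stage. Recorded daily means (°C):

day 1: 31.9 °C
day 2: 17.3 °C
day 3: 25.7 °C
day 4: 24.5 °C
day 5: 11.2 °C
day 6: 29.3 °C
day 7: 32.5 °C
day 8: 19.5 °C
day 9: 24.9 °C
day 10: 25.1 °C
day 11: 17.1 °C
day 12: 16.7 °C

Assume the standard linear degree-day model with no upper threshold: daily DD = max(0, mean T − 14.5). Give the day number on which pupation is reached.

day 7

Daily DD above 14.5 °C: 17.4, 2.8, 11.2, 10.0, 0.0, 14.8, 18.0, 5.0, 10.4, 10.6, 2.6, 2.2.
Cumulative: 17.4, 20.2, 31.4, 41.4, 41.4, 56.2, 74.2, 79.2, 89.6, 100.2, 102.8, 105.0.
The total first reaches 60 DD on day 7.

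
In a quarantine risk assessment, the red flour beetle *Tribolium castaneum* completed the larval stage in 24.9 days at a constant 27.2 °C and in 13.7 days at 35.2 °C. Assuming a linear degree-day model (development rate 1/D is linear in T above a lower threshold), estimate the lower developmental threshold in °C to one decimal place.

Equal thermal constants: D₁(T₁ − T_b) = D₂(T₂ − T_b).
24.9·(27.2 − T_b) = 13.7·(35.2 − T_b)
T_b = (24.9·27.2 − 13.7·35.2) / (24.9 − 13.7) = 195.04 / 11.2 = 17.414 °C ≈ 17.4 °C.

17.4 °C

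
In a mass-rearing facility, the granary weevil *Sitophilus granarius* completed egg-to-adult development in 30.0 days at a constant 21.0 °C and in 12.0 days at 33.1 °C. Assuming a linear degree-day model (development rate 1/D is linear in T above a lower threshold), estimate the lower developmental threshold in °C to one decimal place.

12.9 °C

Linear rate model ⇒ the product D·(T − T_b) is constant across temperatures.
30.0·(21.0 − T_b) = 12.0·(33.1 − T_b)
T_b = (30.0·21.0 − 12.0·33.1) / (30.0 − 12.0) = 232.80 / 18.0 = 12.933 °C ≈ 12.9 °C.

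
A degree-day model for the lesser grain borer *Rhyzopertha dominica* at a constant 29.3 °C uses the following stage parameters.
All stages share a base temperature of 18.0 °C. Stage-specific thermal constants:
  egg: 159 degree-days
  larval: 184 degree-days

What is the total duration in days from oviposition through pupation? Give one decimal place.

Daily accumulation at 29.3 °C = 29.3 − 18.0 = 11.3 DD/day.
Total K = 159 + 184 = 343 DD.
Total duration = 343 / 11.3 = 30.354 ≈ 30.4 days.

30.4 days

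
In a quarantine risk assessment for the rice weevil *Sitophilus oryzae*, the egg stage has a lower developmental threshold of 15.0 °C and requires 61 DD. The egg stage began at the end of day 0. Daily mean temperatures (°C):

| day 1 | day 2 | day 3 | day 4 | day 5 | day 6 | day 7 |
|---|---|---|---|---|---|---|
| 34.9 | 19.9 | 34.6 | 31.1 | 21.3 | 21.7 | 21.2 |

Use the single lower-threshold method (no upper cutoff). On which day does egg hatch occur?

day 5

Daily DD above 15.0 °C: 19.9, 4.9, 19.6, 16.1, 6.3, 6.7, 6.2.
Cumulative: 19.9, 24.8, 44.4, 60.5, 66.8, 73.5, 79.7.
The total first reaches 61 DD on day 5.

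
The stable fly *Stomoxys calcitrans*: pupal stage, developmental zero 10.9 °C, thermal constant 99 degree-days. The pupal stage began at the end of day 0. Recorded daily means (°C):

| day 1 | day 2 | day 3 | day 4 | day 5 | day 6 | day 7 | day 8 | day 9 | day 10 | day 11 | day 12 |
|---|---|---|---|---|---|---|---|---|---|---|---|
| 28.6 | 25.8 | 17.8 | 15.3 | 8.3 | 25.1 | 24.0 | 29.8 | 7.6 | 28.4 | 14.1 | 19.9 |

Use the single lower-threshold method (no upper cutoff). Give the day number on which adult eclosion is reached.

Daily DD above 10.9 °C: 17.7, 14.9, 6.9, 4.4, 0.0, 14.2, 13.1, 18.9, 0.0, 17.5, 3.2, 9.0.
Cumulative: 17.7, 32.6, 39.5, 43.9, 43.9, 58.1, 71.2, 90.1, 90.1, 107.6, 110.8, 119.8.
The total first reaches 99 DD on day 10.

day 10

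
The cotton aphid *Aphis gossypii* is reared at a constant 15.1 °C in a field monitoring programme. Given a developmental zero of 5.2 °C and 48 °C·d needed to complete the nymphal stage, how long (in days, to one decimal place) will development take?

4.8 days

Daily accumulation = 15.1 − 5.2 = 9.9 DD/day.
Duration = 48 / 9.9 = 4.848 ≈ 4.8 days.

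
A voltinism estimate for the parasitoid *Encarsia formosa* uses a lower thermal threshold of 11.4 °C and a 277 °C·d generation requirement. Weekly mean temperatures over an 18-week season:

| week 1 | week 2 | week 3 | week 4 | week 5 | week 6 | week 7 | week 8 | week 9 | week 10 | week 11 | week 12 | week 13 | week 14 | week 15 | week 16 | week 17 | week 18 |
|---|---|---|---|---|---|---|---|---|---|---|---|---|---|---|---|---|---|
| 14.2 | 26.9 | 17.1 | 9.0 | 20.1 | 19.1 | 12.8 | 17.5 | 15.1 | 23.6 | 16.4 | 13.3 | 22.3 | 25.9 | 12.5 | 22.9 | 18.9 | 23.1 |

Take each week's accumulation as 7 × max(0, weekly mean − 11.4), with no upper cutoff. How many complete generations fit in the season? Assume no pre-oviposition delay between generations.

3 generations

Weekly DD (7 × max(0, T̄ − 11.4)): 19.6, 108.5, 39.9, 0.0, 60.9, 53.9, 9.8, 42.7, 25.9, 85.4, 35.0, 13.3, 76.3, 101.5, 7.7, 80.5, 52.5, 81.9.
Season total = 895.3 DD.
Complete generations = ⌊895.3 / 277⌋ = 3.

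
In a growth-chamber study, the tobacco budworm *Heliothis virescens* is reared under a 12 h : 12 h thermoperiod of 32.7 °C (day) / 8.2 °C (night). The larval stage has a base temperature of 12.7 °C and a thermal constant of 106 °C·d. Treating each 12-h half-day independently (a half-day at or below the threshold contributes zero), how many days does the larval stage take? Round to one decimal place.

10.6 days

Day half: max(0, 32.7 − 12.7) × 0.5 = 20.0 × 0.5 = 10.00 DD.
Night half: max(0, 8.2 − 12.7) × 0.5 = 0.0 × 0.5 = 0.00 DD.
Per 24 h: 10.00 DD/day.
Duration = 106 / 10.00 = 10.600 ≈ 10.6 days.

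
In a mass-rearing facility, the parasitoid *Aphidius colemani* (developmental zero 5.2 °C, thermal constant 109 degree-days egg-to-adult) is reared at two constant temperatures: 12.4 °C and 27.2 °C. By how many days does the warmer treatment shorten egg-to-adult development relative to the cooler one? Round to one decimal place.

At 12.4 °C: 109 / (12.4 − 5.2) = 109 / 7.2 = 15.139 d.
At 27.2 °C: 109 / (27.2 − 5.2) = 109 / 22.0 = 4.955 d.
Difference = |15.139 − 4.955| = 10.184 ≈ 10.2 days.

10.2 days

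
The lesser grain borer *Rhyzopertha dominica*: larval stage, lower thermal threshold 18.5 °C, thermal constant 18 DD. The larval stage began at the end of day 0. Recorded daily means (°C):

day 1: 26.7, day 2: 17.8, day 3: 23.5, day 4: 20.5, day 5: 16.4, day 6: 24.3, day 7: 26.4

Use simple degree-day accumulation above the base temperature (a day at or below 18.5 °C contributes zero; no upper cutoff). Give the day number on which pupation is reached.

day 6

Daily DD above 18.5 °C: 8.2, 0.0, 5.0, 2.0, 0.0, 5.8, 7.9.
Cumulative: 8.2, 8.2, 13.2, 15.2, 15.2, 21.0, 28.9.
The total first reaches 18 DD on day 6.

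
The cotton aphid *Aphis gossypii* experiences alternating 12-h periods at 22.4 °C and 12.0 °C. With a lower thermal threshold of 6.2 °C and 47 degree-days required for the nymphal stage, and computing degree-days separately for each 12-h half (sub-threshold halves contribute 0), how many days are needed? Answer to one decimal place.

Day half: max(0, 22.4 − 6.2) × 0.5 = 16.2 × 0.5 = 8.10 DD.
Night half: max(0, 12.0 − 6.2) × 0.5 = 5.8 × 0.5 = 2.90 DD.
Per 24 h: 11.00 DD/day.
Duration = 47 / 11.00 = 4.273 ≈ 4.3 days.

4.3 days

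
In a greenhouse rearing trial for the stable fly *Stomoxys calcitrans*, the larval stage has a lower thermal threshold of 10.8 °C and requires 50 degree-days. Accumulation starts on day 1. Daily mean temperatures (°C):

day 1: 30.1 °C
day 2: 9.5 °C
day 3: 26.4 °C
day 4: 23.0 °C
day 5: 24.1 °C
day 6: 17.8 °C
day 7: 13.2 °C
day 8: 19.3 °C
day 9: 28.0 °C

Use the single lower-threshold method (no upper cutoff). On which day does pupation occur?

day 5

Daily DD above 10.8 °C: 19.3, 0.0, 15.6, 12.2, 13.3, 7.0, 2.4, 8.5, 17.2.
Cumulative: 19.3, 19.3, 34.9, 47.1, 60.4, 67.4, 69.8, 78.3, 95.5.
The total first reaches 50 DD on day 5.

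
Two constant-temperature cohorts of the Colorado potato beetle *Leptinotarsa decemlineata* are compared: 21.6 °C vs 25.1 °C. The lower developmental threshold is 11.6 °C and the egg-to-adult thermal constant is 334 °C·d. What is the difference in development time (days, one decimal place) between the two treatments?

At 21.6 °C: 334 / (21.6 − 11.6) = 334 / 10.0 = 33.400 d.
At 25.1 °C: 334 / (25.1 − 11.6) = 334 / 13.5 = 24.741 d.
Difference = |33.400 − 24.741| = 8.659 ≈ 8.7 days.

8.7 days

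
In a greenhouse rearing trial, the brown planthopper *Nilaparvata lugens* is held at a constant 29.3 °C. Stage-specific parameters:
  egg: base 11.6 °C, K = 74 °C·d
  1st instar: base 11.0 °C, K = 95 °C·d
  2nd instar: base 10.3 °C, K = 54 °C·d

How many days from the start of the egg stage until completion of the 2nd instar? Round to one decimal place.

egg: 74 / (29.3 − 11.6) = 74 / 17.7 = 4.181 d.
1st instar: 95 / (29.3 − 11.0) = 95 / 18.3 = 5.191 d.
2nd instar: 54 / (29.3 − 10.3) = 54 / 19.0 = 2.842 d.
Sum = 12.214 ≈ 12.2 days.

12.2 days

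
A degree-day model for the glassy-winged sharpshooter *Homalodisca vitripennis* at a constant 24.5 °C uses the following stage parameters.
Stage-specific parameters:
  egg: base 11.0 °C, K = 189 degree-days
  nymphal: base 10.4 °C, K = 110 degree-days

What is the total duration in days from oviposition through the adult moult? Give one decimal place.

egg: 189 / (24.5 − 11.0) = 189 / 13.5 = 14.000 d.
nymphal: 110 / (24.5 − 10.4) = 110 / 14.1 = 7.801 d.
Sum = 21.801 ≈ 21.8 days.

21.8 days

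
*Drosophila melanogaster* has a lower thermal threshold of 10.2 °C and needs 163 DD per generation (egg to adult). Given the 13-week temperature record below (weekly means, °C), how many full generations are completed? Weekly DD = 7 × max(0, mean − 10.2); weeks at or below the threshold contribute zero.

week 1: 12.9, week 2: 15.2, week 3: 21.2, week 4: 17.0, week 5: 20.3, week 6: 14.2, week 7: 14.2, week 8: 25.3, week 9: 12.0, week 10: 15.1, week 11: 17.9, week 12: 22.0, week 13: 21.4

Weekly DD (7 × max(0, T̄ − 10.2)): 18.9, 35.0, 77.0, 47.6, 70.7, 28.0, 28.0, 105.7, 12.6, 34.3, 53.9, 82.6, 78.4.
Season total = 672.7 DD.
Complete generations = ⌊672.7 / 163⌋ = 4.

4 generations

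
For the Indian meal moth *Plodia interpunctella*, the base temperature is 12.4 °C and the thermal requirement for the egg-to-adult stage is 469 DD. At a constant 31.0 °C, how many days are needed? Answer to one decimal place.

25.2 days

Daily accumulation = 31.0 − 12.4 = 18.6 DD/day.
Duration = 469 / 18.6 = 25.215 ≈ 25.2 days.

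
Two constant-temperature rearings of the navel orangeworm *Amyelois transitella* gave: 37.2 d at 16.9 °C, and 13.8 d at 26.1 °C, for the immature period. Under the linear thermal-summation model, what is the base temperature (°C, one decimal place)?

Linear rate model ⇒ the product D·(T − T_b) is constant across temperatures.
37.2·(16.9 − T_b) = 13.8·(26.1 − T_b)
T_b = (37.2·16.9 − 13.8·26.1) / (37.2 − 13.8) = 268.50 / 23.4 = 11.474 °C ≈ 11.5 °C.

11.5 °C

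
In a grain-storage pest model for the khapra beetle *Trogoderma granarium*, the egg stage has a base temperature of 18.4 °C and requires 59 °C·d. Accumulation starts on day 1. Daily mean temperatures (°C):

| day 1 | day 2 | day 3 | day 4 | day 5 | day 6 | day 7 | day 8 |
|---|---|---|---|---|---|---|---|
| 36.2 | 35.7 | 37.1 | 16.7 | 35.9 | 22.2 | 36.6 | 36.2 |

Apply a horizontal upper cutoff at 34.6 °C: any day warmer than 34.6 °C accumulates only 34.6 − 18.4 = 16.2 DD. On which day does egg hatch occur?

day 5

Daily DD above 18.4 °C (capped at 16.2): 16.2, 16.2, 16.2, 0.0, 16.2, 3.8, 16.2, 16.2.
Cumulative: 16.2, 32.4, 48.6, 48.6, 64.8, 68.6, 84.8, 101.0.
The total first reaches 59 DD on day 5.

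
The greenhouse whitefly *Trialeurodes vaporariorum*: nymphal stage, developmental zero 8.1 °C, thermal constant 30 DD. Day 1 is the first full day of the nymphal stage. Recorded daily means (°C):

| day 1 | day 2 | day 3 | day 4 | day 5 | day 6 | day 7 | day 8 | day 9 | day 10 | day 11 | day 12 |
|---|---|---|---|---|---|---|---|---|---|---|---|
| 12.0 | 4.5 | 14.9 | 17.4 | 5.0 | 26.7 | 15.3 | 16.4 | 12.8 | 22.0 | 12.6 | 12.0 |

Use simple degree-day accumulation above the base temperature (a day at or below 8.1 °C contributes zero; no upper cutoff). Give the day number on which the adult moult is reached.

day 6

Daily DD above 8.1 °C: 3.9, 0.0, 6.8, 9.3, 0.0, 18.6, 7.2, 8.3, 4.7, 13.9, 4.5, 3.9.
Cumulative: 3.9, 3.9, 10.7, 20.0, 20.0, 38.6, 45.8, 54.1, 58.8, 72.7, 77.2, 81.1.
The total first reaches 30 DD on day 6.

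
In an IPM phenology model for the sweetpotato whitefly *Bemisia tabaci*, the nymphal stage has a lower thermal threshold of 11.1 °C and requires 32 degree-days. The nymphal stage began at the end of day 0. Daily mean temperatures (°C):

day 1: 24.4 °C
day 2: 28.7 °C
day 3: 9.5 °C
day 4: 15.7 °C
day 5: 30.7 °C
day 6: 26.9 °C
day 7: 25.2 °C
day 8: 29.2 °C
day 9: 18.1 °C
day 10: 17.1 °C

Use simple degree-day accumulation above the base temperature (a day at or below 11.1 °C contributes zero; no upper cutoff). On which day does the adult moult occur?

Daily DD above 11.1 °C: 13.3, 17.6, 0.0, 4.6, 19.6, 15.8, 14.1, 18.1, 7.0, 6.0.
Cumulative: 13.3, 30.9, 30.9, 35.5, 55.1, 70.9, 85.0, 103.1, 110.1, 116.1.
The total first reaches 32 DD on day 4.

day 4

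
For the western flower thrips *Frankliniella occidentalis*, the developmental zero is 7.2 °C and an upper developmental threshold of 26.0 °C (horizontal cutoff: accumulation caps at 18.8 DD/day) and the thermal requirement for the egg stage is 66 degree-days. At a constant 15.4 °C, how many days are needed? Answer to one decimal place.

8.0 days

Daily accumulation = 15.4 − 7.2 = 8.2 DD/day.
Duration = 66 / 8.2 = 8.049 ≈ 8.0 days.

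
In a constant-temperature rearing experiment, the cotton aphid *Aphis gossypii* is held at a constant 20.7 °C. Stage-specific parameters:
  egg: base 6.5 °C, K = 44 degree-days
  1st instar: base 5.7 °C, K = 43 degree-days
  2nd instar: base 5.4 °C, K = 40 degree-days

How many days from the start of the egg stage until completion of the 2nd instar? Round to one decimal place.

8.6 days

egg: 44 / (20.7 − 6.5) = 44 / 14.2 = 3.099 d.
1st instar: 43 / (20.7 − 5.7) = 43 / 15.0 = 2.867 d.
2nd instar: 40 / (20.7 − 5.4) = 40 / 15.3 = 2.614 d.
Sum = 8.580 ≈ 8.6 days.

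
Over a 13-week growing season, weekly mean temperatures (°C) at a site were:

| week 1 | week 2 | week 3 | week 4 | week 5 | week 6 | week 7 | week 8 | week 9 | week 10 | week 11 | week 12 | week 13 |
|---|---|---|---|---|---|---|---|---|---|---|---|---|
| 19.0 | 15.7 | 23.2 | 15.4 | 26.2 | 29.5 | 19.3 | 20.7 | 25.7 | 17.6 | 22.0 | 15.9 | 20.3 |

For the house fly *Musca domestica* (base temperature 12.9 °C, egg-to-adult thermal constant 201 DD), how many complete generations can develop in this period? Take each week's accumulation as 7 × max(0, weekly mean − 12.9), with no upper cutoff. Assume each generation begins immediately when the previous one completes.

Weekly DD (7 × max(0, T̄ − 12.9)): 42.7, 19.6, 72.1, 17.5, 93.1, 116.2, 44.8, 54.6, 89.6, 32.9, 63.7, 21.0, 51.8.
Season total = 719.6 DD.
Complete generations = ⌊719.6 / 201⌋ = 3.

3 generations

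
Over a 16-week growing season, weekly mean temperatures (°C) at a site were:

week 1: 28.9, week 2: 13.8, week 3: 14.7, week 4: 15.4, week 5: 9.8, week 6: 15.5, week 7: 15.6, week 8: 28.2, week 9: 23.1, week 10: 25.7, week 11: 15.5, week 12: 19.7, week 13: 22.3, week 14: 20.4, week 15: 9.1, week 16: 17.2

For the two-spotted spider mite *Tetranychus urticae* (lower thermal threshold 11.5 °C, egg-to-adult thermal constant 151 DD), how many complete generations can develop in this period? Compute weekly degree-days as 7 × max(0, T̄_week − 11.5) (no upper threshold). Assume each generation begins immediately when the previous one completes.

5 generations

Weekly DD (7 × max(0, T̄ − 11.5)): 121.8, 16.1, 22.4, 27.3, 0.0, 28.0, 28.7, 116.9, 81.2, 99.4, 28.0, 57.4, 75.6, 62.3, 0.0, 39.9.
Season total = 805.0 DD.
Complete generations = ⌊805.0 / 151⌋ = 5.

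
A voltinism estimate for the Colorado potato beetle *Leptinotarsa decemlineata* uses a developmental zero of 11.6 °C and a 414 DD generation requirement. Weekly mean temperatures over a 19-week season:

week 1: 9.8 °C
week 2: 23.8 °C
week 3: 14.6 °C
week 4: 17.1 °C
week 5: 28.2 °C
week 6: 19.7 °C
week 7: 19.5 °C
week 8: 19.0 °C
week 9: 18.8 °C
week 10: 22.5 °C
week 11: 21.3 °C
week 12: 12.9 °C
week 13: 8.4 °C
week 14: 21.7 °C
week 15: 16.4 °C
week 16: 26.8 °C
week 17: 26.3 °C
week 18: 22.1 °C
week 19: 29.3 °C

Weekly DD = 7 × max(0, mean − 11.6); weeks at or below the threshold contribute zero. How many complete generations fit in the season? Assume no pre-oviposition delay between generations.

2 generations

Weekly DD (7 × max(0, T̄ − 11.6)): 0.0, 85.4, 21.0, 38.5, 116.2, 56.7, 55.3, 51.8, 50.4, 76.3, 67.9, 9.1, 0.0, 70.7, 33.6, 106.4, 102.9, 73.5, 123.9.
Season total = 1139.6 DD.
Complete generations = ⌊1139.6 / 414⌋ = 2.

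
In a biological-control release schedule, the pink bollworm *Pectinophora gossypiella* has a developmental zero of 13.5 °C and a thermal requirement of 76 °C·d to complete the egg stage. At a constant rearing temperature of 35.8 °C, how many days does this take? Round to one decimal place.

Daily accumulation = 35.8 − 13.5 = 22.3 DD/day.
Duration = 76 / 22.3 = 3.408 ≈ 3.4 days.

3.4 days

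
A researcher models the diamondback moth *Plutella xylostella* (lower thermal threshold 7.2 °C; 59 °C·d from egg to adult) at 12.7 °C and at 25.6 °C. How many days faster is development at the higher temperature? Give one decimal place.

7.5 days

At 12.7 °C: 59 / (12.7 − 7.2) = 59 / 5.5 = 10.727 d.
At 25.6 °C: 59 / (25.6 − 7.2) = 59 / 18.4 = 3.207 d.
Difference = |10.727 − 3.207| = 7.521 ≈ 7.5 days.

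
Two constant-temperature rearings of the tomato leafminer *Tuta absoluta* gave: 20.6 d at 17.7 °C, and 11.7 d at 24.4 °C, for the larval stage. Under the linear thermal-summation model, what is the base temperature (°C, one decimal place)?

8.9 °C

Under the model K = D·(T − T_b), so D₁·(T₁ − T_b) = D₂·(T₂ − T_b).
20.6·(17.7 − T_b) = 11.7·(24.4 − T_b)
T_b = (20.6·17.7 − 11.7·24.4) / (20.6 − 11.7) = 79.14 / 8.9 = 8.892 °C ≈ 8.9 °C.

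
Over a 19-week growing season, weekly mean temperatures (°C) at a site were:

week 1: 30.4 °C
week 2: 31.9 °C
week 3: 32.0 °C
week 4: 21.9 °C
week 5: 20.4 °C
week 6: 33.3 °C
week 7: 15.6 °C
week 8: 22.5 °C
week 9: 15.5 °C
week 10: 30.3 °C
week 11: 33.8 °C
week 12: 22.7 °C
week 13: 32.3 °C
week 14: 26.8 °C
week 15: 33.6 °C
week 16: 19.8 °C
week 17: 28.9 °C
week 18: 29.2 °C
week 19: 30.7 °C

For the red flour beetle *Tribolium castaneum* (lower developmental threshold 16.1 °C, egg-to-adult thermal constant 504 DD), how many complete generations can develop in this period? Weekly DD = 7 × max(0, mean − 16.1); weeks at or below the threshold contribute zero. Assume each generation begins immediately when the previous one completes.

2 generations

Weekly DD (7 × max(0, T̄ − 16.1)): 100.1, 110.6, 111.3, 40.6, 30.1, 120.4, 0.0, 44.8, 0.0, 99.4, 123.9, 46.2, 113.4, 74.9, 122.5, 25.9, 89.6, 91.7, 102.2.
Season total = 1447.6 DD.
Complete generations = ⌊1447.6 / 504⌋ = 2.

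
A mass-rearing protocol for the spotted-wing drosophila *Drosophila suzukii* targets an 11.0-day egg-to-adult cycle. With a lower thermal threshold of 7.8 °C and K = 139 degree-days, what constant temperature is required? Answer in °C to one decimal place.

20.4 °C

Required daily accumulation = 139 / 11.0 = 12.636 DD/day.
T = T_base + 12.636 = 7.8 + 12.636 = 20.436 ≈ 20.4 °C.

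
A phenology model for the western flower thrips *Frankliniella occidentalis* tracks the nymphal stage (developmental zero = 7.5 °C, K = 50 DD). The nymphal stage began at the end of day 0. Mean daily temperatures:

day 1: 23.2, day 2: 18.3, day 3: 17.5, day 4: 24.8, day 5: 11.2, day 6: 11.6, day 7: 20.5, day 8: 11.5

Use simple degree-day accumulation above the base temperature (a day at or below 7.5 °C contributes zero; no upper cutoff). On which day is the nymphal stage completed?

day 4

Daily DD above 7.5 °C: 15.7, 10.8, 10.0, 17.3, 3.7, 4.1, 13.0, 4.0.
Cumulative: 15.7, 26.5, 36.5, 53.8, 57.5, 61.6, 74.6, 78.6.
The total first reaches 50 DD on day 4.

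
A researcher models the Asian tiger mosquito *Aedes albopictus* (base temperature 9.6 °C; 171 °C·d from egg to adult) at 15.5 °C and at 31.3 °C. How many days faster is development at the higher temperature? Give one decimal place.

At 15.5 °C: 171 / (15.5 − 9.6) = 171 / 5.9 = 28.983 d.
At 31.3 °C: 171 / (31.3 − 9.6) = 171 / 21.7 = 7.880 d.
Difference = |28.983 − 7.880| = 21.103 ≈ 21.1 days.

21.1 days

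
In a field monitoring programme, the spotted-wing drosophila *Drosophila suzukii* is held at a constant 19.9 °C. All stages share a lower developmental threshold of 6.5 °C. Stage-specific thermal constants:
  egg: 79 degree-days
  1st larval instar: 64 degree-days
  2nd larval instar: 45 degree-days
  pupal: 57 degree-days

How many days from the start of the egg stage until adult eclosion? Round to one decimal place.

Daily accumulation at 19.9 °C = 19.9 − 6.5 = 13.4 DD/day.
Total K = 79 + 64 + 45 + 57 = 245 DD.
Total duration = 245 / 13.4 = 18.284 ≈ 18.3 days.

18.3 days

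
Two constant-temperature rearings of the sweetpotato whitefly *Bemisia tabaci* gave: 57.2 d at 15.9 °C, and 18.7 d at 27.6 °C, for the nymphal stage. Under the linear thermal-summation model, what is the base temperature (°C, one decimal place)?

10.2 °C

Under the model K = D·(T − T_b), so D₁·(T₁ − T_b) = D₂·(T₂ − T_b).
57.2·(15.9 − T_b) = 18.7·(27.6 − T_b)
T_b = (57.2·15.9 − 18.7·27.6) / (57.2 − 18.7) = 393.36 / 38.5 = 10.217 °C ≈ 10.2 °C.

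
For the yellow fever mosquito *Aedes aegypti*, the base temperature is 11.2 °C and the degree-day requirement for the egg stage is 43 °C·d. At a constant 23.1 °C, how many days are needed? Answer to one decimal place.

3.6 days

Daily accumulation = 23.1 − 11.2 = 11.9 DD/day.
Duration = 43 / 11.9 = 3.613 ≈ 3.6 days.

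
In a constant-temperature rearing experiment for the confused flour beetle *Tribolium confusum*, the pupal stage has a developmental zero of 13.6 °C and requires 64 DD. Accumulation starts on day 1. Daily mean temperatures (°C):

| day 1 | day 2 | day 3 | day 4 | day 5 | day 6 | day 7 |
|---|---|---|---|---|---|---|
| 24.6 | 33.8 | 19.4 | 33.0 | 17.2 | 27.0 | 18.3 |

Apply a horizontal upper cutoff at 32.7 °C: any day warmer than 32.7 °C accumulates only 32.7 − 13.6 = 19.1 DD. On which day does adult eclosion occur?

day 6

Daily DD above 13.6 °C (capped at 19.1): 11.0, 19.1, 5.8, 19.1, 3.6, 13.4, 4.7.
Cumulative: 11.0, 30.1, 35.9, 55.0, 58.6, 72.0, 76.7.
The total first reaches 64 DD on day 6.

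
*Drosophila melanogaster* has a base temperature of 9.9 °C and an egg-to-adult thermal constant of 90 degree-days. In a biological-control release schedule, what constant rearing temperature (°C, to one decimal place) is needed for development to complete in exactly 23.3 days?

13.8 °C

Required daily accumulation = 90 / 23.3 = 3.863 DD/day.
T = T_base + 3.863 = 9.9 + 3.863 = 13.763 ≈ 13.8 °C.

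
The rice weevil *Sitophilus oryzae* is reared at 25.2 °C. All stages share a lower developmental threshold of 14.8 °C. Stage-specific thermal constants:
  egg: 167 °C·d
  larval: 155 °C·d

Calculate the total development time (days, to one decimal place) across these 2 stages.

Daily accumulation at 25.2 °C = 25.2 − 14.8 = 10.4 DD/day.
Total K = 167 + 155 = 322 DD.
Total duration = 322 / 10.4 = 30.962 ≈ 31.0 days.

31.0 days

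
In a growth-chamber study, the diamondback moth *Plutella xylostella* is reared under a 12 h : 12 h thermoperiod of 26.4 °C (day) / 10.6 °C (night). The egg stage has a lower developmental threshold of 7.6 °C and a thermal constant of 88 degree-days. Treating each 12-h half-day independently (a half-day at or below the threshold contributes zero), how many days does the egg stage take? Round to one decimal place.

8.1 days

Day half: max(0, 26.4 − 7.6) × 0.5 = 18.8 × 0.5 = 9.40 DD.
Night half: max(0, 10.6 − 7.6) × 0.5 = 3.0 × 0.5 = 1.50 DD.
Per 24 h: 10.90 DD/day.
Duration = 88 / 10.90 = 8.073 ≈ 8.1 days.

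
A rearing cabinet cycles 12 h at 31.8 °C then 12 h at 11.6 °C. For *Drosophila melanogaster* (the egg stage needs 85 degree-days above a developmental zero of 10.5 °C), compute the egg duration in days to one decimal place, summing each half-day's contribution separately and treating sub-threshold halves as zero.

7.6 days

Day half: max(0, 31.8 − 10.5) × 0.5 = 21.3 × 0.5 = 10.65 DD.
Night half: max(0, 11.6 − 10.5) × 0.5 = 1.1 × 0.5 = 0.55 DD.
Per 24 h: 11.20 DD/day.
Duration = 85 / 11.20 = 7.589 ≈ 7.6 days.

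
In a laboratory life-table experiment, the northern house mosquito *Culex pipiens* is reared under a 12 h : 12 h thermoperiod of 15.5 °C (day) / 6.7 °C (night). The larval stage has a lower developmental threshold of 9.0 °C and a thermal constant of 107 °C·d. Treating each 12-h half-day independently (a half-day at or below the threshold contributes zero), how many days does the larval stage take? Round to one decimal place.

Day half: max(0, 15.5 − 9.0) × 0.5 = 6.5 × 0.5 = 3.25 DD.
Night half: max(0, 6.7 − 9.0) × 0.5 = 0.0 × 0.5 = 0.00 DD.
Per 24 h: 3.25 DD/day.
Duration = 107 / 3.25 = 32.923 ≈ 32.9 days.

32.9 days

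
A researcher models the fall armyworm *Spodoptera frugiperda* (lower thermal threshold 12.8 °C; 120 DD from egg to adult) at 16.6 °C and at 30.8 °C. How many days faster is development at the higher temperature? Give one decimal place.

At 16.6 °C: 120 / (16.6 − 12.8) = 120 / 3.8 = 31.579 d.
At 30.8 °C: 120 / (30.8 − 12.8) = 120 / 18.0 = 6.667 d.
Difference = |31.579 − 6.667| = 24.912 ≈ 24.9 days.

24.9 days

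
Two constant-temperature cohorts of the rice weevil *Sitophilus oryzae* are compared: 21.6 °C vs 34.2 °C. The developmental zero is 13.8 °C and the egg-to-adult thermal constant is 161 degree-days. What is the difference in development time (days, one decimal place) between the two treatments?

12.7 days

At 21.6 °C: 161 / (21.6 − 13.8) = 161 / 7.8 = 20.641 d.
At 34.2 °C: 161 / (34.2 − 13.8) = 161 / 20.4 = 7.892 d.
Difference = |20.641 − 7.892| = 12.749 ≈ 12.7 days.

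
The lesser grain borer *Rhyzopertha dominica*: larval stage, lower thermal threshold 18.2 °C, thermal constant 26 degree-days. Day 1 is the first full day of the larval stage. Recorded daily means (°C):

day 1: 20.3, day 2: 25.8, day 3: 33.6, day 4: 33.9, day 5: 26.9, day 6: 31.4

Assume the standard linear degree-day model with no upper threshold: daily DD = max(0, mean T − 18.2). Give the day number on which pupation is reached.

Daily DD above 18.2 °C: 2.1, 7.6, 15.4, 15.7, 8.7, 13.2.
Cumulative: 2.1, 9.7, 25.1, 40.8, 49.5, 62.7.
The total first reaches 26 DD on day 4.

day 4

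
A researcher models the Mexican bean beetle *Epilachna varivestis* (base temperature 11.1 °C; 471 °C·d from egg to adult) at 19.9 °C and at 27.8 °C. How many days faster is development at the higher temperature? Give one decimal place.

25.3 days

At 19.9 °C: 471 / (19.9 − 11.1) = 471 / 8.8 = 53.523 d.
At 27.8 °C: 471 / (27.8 − 11.1) = 471 / 16.7 = 28.204 d.
Difference = |53.523 − 28.204| = 25.319 ≈ 25.3 days.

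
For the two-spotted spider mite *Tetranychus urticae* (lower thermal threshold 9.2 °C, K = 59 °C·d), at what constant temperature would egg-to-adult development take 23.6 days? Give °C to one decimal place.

11.7 °C

Required daily accumulation = 59 / 23.6 = 2.500 DD/day.
T = T_base + 2.500 = 9.2 + 2.500 = 11.700 ≈ 11.7 °C.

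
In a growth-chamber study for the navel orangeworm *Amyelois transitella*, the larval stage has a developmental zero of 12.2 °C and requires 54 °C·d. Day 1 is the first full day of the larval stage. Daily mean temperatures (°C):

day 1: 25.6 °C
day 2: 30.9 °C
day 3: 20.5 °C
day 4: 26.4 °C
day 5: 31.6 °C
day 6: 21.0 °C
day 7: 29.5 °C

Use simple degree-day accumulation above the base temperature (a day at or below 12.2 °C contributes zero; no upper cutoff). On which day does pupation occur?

day 4

Daily DD above 12.2 °C: 13.4, 18.7, 8.3, 14.2, 19.4, 8.8, 17.3.
Cumulative: 13.4, 32.1, 40.4, 54.6, 74.0, 82.8, 100.1.
The total first reaches 54 DD on day 4.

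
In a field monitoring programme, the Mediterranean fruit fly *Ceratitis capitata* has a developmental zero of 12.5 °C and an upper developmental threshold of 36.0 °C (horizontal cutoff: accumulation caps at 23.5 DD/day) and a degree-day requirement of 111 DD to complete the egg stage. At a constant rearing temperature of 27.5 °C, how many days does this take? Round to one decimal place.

7.4 days

Daily accumulation = 27.5 − 12.5 = 15.0 DD/day.
Duration = 111 / 15.0 = 7.400 ≈ 7.4 days.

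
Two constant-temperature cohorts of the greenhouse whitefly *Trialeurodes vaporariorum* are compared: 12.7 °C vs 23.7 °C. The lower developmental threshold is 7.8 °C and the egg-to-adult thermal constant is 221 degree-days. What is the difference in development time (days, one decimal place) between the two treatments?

At 12.7 °C: 221 / (12.7 − 7.8) = 221 / 4.9 = 45.102 d.
At 23.7 °C: 221 / (23.7 − 7.8) = 221 / 15.9 = 13.899 d.
Difference = |45.102 − 13.899| = 31.203 ≈ 31.2 days.

31.2 days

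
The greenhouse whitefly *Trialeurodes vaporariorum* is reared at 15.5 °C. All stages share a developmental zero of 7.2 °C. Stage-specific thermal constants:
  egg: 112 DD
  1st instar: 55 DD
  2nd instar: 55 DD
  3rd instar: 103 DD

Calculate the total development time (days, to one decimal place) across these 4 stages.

Daily accumulation at 15.5 °C = 15.5 − 7.2 = 8.3 DD/day.
Total K = 112 + 55 + 55 + 103 = 325 DD.
Total duration = 325 / 8.3 = 39.157 ≈ 39.2 days.

39.2 days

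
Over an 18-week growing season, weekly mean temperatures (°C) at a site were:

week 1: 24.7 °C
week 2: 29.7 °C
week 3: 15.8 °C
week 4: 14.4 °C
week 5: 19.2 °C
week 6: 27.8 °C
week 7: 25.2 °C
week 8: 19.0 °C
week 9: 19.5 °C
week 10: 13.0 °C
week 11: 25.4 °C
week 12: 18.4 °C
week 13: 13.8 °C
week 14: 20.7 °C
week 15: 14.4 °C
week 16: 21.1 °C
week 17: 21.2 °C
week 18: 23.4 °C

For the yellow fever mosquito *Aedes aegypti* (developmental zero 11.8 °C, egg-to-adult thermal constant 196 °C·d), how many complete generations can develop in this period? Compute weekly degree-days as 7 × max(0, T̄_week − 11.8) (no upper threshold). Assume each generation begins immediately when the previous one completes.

Weekly DD (7 × max(0, T̄ − 11.8)): 90.3, 125.3, 28.0, 18.2, 51.8, 112.0, 93.8, 50.4, 53.9, 8.4, 95.2, 46.2, 14.0, 62.3, 18.2, 65.1, 65.8, 81.2.
Season total = 1080.1 DD.
Complete generations = ⌊1080.1 / 196⌋ = 5.

5 generations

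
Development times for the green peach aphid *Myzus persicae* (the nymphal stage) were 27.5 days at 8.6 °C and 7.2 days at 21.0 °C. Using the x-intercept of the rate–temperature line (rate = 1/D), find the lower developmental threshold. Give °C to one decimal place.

Linear rate model ⇒ the product D·(T − T_b) is constant across temperatures.
27.5·(8.6 − T_b) = 7.2·(21.0 − T_b)
T_b = (27.5·8.6 − 7.2·21.0) / (27.5 − 7.2) = 85.30 / 20.3 = 4.202 °C ≈ 4.2 °C.

4.2 °C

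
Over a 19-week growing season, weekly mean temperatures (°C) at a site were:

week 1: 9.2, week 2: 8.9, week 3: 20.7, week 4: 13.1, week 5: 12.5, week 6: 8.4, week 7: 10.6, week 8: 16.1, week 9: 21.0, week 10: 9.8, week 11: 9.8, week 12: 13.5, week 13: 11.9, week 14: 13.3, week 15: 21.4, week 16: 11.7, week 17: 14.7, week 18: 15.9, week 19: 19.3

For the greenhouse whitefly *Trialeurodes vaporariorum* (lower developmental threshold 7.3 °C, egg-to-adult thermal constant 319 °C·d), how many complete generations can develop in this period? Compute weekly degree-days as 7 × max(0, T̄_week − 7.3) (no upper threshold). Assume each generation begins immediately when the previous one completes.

Weekly DD (7 × max(0, T̄ − 7.3)): 13.3, 11.2, 93.8, 40.6, 36.4, 7.7, 23.1, 61.6, 95.9, 17.5, 17.5, 43.4, 32.2, 42.0, 98.7, 30.8, 51.8, 60.2, 84.0.
Season total = 861.7 DD.
Complete generations = ⌊861.7 / 319⌋ = 2.

2 generations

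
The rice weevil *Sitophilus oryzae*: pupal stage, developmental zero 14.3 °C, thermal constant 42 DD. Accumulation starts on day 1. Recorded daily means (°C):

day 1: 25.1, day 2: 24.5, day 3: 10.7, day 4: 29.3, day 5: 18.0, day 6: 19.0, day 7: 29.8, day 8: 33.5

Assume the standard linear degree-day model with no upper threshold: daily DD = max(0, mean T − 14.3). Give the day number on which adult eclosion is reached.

day 6

Daily DD above 14.3 °C: 10.8, 10.2, 0.0, 15.0, 3.7, 4.7, 15.5, 19.2.
Cumulative: 10.8, 21.0, 21.0, 36.0, 39.7, 44.4, 59.9, 79.1.
The total first reaches 42 DD on day 6.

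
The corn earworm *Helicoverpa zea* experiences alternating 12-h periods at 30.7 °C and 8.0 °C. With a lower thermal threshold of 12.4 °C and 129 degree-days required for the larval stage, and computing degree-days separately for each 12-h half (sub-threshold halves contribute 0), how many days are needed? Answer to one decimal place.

14.1 days

Day half: max(0, 30.7 − 12.4) × 0.5 = 18.3 × 0.5 = 9.15 DD.
Night half: max(0, 8.0 − 12.4) × 0.5 = 0.0 × 0.5 = 0.00 DD.
Per 24 h: 9.15 DD/day.
Duration = 129 / 9.15 = 14.098 ≈ 14.1 days.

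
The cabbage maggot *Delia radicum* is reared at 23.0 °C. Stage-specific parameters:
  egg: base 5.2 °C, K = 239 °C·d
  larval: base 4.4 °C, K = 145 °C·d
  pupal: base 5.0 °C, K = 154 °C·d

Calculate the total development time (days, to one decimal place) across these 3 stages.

egg: 239 / (23.0 − 5.2) = 239 / 17.8 = 13.427 d.
larval: 145 / (23.0 − 4.4) = 145 / 18.6 = 7.796 d.
pupal: 154 / (23.0 − 5.0) = 154 / 18.0 = 8.556 d.
Sum = 29.778 ≈ 29.8 days.

29.8 days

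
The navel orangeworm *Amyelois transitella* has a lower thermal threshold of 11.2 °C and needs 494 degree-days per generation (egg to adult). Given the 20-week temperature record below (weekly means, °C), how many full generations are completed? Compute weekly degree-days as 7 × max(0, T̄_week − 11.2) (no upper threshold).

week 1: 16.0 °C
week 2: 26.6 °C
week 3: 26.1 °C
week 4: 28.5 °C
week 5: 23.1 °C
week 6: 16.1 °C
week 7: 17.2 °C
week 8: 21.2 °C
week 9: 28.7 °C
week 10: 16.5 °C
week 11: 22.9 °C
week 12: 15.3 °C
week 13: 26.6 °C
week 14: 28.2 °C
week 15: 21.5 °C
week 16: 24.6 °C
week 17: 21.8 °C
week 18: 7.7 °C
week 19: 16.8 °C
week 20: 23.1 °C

Weekly DD (7 × max(0, T̄ − 11.2)): 33.6, 107.8, 104.3, 121.1, 83.3, 34.3, 42.0, 70.0, 122.5, 37.1, 81.9, 28.7, 107.8, 119.0, 72.1, 93.8, 74.2, 0.0, 39.2, 83.3.
Season total = 1456.0 DD.
Complete generations = ⌊1456.0 / 494⌋ = 2.

2 generations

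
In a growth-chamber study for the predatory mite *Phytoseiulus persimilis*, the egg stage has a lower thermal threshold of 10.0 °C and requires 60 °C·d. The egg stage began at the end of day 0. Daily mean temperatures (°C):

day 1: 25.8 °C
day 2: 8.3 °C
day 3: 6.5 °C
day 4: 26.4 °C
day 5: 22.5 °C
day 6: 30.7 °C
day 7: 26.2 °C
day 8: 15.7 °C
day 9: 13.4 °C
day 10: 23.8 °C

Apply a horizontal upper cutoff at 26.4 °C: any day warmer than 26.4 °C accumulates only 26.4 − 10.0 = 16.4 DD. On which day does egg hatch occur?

day 6

Daily DD above 10.0 °C (capped at 16.4): 15.8, 0.0, 0.0, 16.4, 12.5, 16.4, 16.2, 5.7, 3.4, 13.8.
Cumulative: 15.8, 15.8, 15.8, 32.2, 44.7, 61.1, 77.3, 83.0, 86.4, 100.2.
The total first reaches 60 DD on day 6.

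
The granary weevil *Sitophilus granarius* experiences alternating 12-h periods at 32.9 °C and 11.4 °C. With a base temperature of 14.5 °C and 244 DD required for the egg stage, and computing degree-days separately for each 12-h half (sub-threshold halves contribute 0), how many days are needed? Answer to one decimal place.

26.5 days

Day half: max(0, 32.9 − 14.5) × 0.5 = 18.4 × 0.5 = 9.20 DD.
Night half: max(0, 11.4 − 14.5) × 0.5 = 0.0 × 0.5 = 0.00 DD.
Per 24 h: 9.20 DD/day.
Duration = 244 / 9.20 = 26.522 ≈ 26.5 days.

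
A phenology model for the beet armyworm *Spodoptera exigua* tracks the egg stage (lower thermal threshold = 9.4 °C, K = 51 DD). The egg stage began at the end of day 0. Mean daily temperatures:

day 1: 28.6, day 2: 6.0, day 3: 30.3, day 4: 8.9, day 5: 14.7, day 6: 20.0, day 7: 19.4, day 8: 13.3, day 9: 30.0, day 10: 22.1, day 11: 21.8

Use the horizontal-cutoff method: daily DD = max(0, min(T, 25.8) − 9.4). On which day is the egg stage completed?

day 7

Daily DD above 9.4 °C (capped at 16.4): 16.4, 0.0, 16.4, 0.0, 5.3, 10.6, 10.0, 3.9, 16.4, 12.7, 12.4.
Cumulative: 16.4, 16.4, 32.8, 32.8, 38.1, 48.7, 58.7, 62.6, 79.0, 91.7, 104.1.
The total first reaches 51 DD on day 7.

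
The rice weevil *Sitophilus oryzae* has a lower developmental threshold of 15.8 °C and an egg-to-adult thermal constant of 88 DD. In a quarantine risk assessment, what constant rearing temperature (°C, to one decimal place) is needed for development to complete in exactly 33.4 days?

Required daily accumulation = 88 / 33.4 = 2.635 DD/day.
T = T_base + 2.635 = 15.8 + 2.635 = 18.435 ≈ 18.4 °C.

18.4 °C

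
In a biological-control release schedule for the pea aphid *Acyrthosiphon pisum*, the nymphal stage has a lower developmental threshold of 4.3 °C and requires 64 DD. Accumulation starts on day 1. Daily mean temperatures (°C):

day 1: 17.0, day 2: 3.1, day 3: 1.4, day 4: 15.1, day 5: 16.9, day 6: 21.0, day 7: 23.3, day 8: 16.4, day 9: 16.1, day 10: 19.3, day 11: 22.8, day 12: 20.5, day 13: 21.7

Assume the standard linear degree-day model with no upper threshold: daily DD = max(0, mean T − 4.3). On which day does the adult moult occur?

day 7

Daily DD above 4.3 °C: 12.7, 0.0, 0.0, 10.8, 12.6, 16.7, 19.0, 12.1, 11.8, 15.0, 18.5, 16.2, 17.4.
Cumulative: 12.7, 12.7, 12.7, 23.5, 36.1, 52.8, 71.8, 83.9, 95.7, 110.7, 129.2, 145.4, 162.8.
The total first reaches 64 DD on day 7.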